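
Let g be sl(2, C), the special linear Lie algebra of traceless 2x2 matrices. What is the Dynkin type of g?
A1

This is sl(2), which has dimension 2^2 - 1 = 3 and rank 2 - 1 = 1 (a Cartan subalgebra is the diagonal traceless matrices). In the classification of classical Lie algebras, the special linear algebra sl(n+1) has type A_n; here n = 1, so the Dynkin diagram is a chain of 1 nodes with single edges (A_1). Hence the type is A_1.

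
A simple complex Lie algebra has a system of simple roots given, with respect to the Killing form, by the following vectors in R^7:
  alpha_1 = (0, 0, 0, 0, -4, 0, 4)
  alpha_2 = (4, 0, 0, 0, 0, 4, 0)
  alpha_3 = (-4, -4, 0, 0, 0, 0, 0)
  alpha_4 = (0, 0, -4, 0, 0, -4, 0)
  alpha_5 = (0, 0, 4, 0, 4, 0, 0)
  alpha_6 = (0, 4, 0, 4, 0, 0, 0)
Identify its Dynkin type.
Compute the Cartan integers a_ij = 2(alpha_i, alpha_j)/(alpha_j, alpha_j); the resulting 6x6 Cartan matrix is
[[2, 0, 0, 0, -1, 0], [0, 2, -1, -1, 0, 0], [0, -1, 2, 0, 0, -1], [0, -1, 0, 2, -1, 0], [-1, 0, 0, -1, 2, 0], [0, 0, -1, 0, 0, 2]].
All simple roots have the same length, so the diagram is simply laced. The associated Dynkin diagram is a chain of 6 nodes with single edges (A_6), so the type is A_6 (the algebra sl(7)).

type A_6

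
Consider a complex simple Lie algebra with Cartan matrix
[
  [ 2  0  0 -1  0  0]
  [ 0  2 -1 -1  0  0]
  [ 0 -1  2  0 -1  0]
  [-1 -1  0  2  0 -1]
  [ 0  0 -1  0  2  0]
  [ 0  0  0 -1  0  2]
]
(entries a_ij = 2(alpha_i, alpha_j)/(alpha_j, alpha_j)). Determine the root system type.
D6

The matrix has rank 6 with 2's on the diagonal. Reading the off-diagonal entries as Dynkin edges (a single edge where a_ij = a_ji = -1; a double or triple edge where a_ij * a_ji = 2 or 3), the diagram is a chain of 4 nodes with a fork of two nodes at one end (D_6). One simple-root ordering that puts it in standard form is (alpha_5, alpha_3, alpha_2, alpha_4, alpha_6, alpha_1). So the algebra is type D_6, i.e. so(12).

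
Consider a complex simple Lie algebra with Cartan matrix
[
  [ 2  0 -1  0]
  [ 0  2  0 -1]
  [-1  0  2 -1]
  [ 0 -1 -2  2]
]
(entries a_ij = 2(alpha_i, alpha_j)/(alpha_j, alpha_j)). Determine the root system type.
F4

The matrix has rank 4 with 2's on the diagonal. Reading the off-diagonal entries as Dynkin edges (a single edge where a_ij = a_ji = -1; a double or triple edge where a_ij * a_ji = 2 or 3), the diagram is a chain of 4 nodes with a double edge between the middle two (F_4). One simple-root ordering that puts it in standard form is (alpha_2, alpha_4, alpha_3, alpha_1). So the algebra is type F_4.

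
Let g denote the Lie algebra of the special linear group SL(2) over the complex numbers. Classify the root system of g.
type A_1

This is sl(2), which has dimension 2^2 - 1 = 3 and rank 2 - 1 = 1 (a Cartan subalgebra is the diagonal traceless matrices). In the classification of classical Lie algebras, the special linear algebra sl(n+1) has type A_n; here n = 1, so the Dynkin diagram is a chain of 1 nodes with single edges (A_1). Hence the type is A_1.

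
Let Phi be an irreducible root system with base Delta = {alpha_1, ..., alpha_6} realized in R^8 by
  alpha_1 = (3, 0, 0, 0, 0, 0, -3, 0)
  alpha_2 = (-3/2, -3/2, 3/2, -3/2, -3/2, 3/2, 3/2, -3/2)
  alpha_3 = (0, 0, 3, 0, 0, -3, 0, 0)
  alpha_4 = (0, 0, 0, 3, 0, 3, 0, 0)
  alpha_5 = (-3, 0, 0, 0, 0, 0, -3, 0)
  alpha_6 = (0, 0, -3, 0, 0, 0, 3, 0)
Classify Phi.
Compute the Cartan integers a_ij = 2(alpha_i, alpha_j)/(alpha_j, alpha_j); the resulting 6x6 Cartan matrix is
[[2, -1, 0, 0, 0, -1], [-1, 2, 0, 0, 0, 0], [0, 0, 2, -1, 0, -1], [0, 0, -1, 2, 0, 0], [0, 0, 0, 0, 2, -1], [-1, 0, -1, 0, -1, 2]].
All simple roots have the same length, so the diagram is simply laced. The associated Dynkin diagram is a chain of 5 nodes with one extra node attached to the third node from one end (E_6), so the type is E_6.

E6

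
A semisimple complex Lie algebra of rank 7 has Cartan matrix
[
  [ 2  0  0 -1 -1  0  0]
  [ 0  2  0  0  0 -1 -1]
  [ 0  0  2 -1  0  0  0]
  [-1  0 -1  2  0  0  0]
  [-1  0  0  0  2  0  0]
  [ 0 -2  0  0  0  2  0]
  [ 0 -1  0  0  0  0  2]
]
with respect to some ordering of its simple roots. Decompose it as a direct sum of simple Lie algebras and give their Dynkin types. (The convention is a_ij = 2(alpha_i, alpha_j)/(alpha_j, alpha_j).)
A4 + C3

The diagram associated to this matrix has two connected components: the simple roots {alpha_1, alpha_3, alpha_4, alpha_5} form a chain of 4 nodes with single edges (A_4), and {alpha_2, alpha_6, alpha_7} form a chain of 3 nodes with a double edge at one end; the terminal node there is the unique long simple root (C_3). A semisimple Lie algebra decomposes uniquely as the direct sum of simple ideals, one per connected component of its Dynkin diagram, so g ≅ A_4 ⊕ C_3 (dimension 24 + 21 = 45).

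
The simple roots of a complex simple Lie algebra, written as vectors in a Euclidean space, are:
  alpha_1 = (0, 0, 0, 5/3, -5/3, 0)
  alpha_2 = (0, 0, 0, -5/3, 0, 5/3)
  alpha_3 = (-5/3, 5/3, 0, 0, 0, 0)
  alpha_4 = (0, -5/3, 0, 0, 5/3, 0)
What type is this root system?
Compute the Cartan integers a_ij = 2(alpha_i, alpha_j)/(alpha_j, alpha_j); the resulting 4x4 Cartan matrix is
[[2, -1, 0, -1], [-1, 2, 0, 0], [0, 0, 2, -1], [-1, 0, -1, 2]].
All simple roots have the same length, so the diagram is simply laced. The associated Dynkin diagram is a chain of 4 nodes with single edges (A_4), so the type is A_4 (the algebra sl(5)).

A4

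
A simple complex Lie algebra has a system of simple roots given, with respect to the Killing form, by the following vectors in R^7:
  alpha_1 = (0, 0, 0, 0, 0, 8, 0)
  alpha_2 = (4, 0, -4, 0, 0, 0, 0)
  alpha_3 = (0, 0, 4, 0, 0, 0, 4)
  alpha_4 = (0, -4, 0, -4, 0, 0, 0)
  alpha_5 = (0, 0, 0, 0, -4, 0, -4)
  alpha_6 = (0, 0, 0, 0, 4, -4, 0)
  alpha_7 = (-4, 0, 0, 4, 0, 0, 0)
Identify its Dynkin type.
Compute the Cartan integers a_ij = 2(alpha_i, alpha_j)/(alpha_j, alpha_j); the resulting 7x7 Cartan matrix is
[[2, 0, 0, 0, 0, -2, 0], [0, 2, -1, 0, 0, 0, -1], [0, -1, 2, 0, -1, 0, 0], [0, 0, 0, 2, 0, 0, -1], [0, 0, -1, 0, 2, -1, 0], [-1, 0, 0, 0, -1, 2, 0], [0, -1, 0, -1, 0, 0, 2]].
The roots have two lengths (squared-length ratio 2:1); the short ones are alpha_{2,3,4,5,6,7}. The associated Dynkin diagram is a chain of 7 nodes with a double edge at one end; the terminal node there is the unique long simple root (C_7), so the type is C_7 (the algebra sp(14)).

C_7 (sp(14))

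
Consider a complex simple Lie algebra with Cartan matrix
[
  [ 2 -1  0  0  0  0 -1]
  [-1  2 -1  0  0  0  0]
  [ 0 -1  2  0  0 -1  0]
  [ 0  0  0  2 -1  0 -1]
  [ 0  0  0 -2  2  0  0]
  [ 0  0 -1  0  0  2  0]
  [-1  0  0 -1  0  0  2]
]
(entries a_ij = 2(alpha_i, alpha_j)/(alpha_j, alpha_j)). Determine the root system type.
The matrix has rank 7 with 2's on the diagonal. Reading the off-diagonal entries as Dynkin edges (a single edge where a_ij = a_ji = -1; a double or triple edge where a_ij * a_ji = 2 or 3), the diagram is a chain of 7 nodes with a double edge at one end; the terminal node there is the unique long simple root (C_7). One simple-root ordering that puts it in standard form is (alpha_6, alpha_3, alpha_2, alpha_1, alpha_7, alpha_4, alpha_5). So the algebra is type C_7, i.e. sp(14).

C_7 (sp(14))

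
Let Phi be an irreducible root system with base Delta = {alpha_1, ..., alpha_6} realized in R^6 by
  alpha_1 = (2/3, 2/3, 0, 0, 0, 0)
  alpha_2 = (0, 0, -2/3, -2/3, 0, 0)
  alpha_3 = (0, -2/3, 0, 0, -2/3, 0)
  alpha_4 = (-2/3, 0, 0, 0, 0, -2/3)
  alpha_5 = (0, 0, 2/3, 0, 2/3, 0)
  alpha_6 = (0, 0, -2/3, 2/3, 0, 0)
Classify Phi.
D_6 (so(12))

Compute the Cartan integers a_ij = 2(alpha_i, alpha_j)/(alpha_j, alpha_j); the resulting 6x6 Cartan matrix is
[[2, 0, -1, -1, 0, 0], [0, 2, 0, 0, -1, 0], [-1, 0, 2, 0, -1, 0], [-1, 0, 0, 2, 0, 0], [0, -1, -1, 0, 2, -1], [0, 0, 0, 0, -1, 2]].
All simple roots have the same length, so the diagram is simply laced. The associated Dynkin diagram is a chain of 4 nodes with a fork of two nodes at one end (D_6), so the type is D_6 (the algebra so(12)).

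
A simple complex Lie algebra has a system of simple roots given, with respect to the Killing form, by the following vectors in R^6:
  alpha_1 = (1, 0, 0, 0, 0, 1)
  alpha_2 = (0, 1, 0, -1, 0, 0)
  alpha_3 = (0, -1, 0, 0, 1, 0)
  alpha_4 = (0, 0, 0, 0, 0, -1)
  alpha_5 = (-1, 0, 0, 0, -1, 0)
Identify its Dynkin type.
B5

Compute the Cartan integers a_ij = 2(alpha_i, alpha_j)/(alpha_j, alpha_j); the resulting 5x5 Cartan matrix is
[[2, 0, 0, -2, -1], [0, 2, -1, 0, 0], [0, -1, 2, 0, -1], [-1, 0, 0, 2, 0], [-1, 0, -1, 0, 2]].
The roots have two lengths (squared-length ratio 2:1); the short ones are alpha_{4}. The associated Dynkin diagram is a chain of 5 nodes with a double edge at one end; the terminal node there is the unique short simple root (B_5), so the type is B_5 (the algebra so(11)).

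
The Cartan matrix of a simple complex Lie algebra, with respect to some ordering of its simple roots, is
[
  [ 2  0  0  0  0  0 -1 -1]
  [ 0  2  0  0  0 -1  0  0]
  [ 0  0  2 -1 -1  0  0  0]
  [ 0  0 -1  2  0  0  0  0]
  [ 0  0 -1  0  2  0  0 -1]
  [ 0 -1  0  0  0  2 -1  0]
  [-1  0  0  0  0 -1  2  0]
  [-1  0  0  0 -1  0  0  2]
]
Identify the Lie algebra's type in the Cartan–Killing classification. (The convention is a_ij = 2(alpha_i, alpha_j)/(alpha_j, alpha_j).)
The matrix has rank 8 with 2's on the diagonal. Reading the off-diagonal entries as Dynkin edges (a single edge where a_ij = a_ji = -1; a double or triple edge where a_ij * a_ji = 2 or 3), the diagram is a chain of 8 nodes with single edges (A_8). One simple-root ordering that puts it in standard form is (alpha_4, alpha_3, alpha_5, alpha_8, alpha_1, alpha_7, alpha_6, alpha_2). So the algebra is type A_8, i.e. sl(9).

A8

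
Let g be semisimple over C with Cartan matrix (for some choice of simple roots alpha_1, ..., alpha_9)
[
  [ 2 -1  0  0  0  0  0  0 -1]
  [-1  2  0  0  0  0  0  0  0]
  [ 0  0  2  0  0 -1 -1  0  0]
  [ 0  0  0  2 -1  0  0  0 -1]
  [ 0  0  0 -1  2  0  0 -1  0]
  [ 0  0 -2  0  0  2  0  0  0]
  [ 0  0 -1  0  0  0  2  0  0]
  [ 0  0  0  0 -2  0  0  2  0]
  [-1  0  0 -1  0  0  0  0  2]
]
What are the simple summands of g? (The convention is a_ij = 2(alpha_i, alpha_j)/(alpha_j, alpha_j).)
type C_3 ⊕ type C_6

The diagram associated to this matrix has two connected components: the simple roots {alpha_3, alpha_6, alpha_7} form a chain of 3 nodes with a double edge at one end; the terminal node there is the unique long simple root (C_3), and {alpha_1, alpha_2, alpha_4, alpha_5, alpha_8, alpha_9} form a chain of 6 nodes with a double edge at one end; the terminal node there is the unique long simple root (C_6). A semisimple Lie algebra decomposes uniquely as the direct sum of simple ideals, one per connected component of its Dynkin diagram, so g ≅ C_3 ⊕ C_6 (dimension 21 + 78 = 99).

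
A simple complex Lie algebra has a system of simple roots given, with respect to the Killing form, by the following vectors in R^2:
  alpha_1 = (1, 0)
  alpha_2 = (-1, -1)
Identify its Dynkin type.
B2

Compute the Cartan integers a_ij = 2(alpha_i, alpha_j)/(alpha_j, alpha_j); the resulting 2x2 Cartan matrix is
[[2, -1], [-2, 2]].
The roots have two lengths (squared-length ratio 2:1); the short ones are alpha_{1}. The associated Dynkin diagram is a chain of 2 nodes with a double edge at one end; the terminal node there is the unique short simple root (B_2), so the type is B_2 (the algebra so(5)).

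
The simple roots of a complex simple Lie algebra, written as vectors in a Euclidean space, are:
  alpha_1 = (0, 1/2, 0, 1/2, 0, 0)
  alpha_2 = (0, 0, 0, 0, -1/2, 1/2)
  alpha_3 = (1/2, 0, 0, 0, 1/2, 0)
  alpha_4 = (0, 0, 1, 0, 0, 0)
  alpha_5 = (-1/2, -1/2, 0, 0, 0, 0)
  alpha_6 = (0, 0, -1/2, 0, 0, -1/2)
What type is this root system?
type C_6

Compute the Cartan integers a_ij = 2(alpha_i, alpha_j)/(alpha_j, alpha_j); the resulting 6x6 Cartan matrix is
[[2, 0, 0, 0, -1, 0], [0, 2, -1, 0, 0, -1], [0, -1, 2, 0, -1, 0], [0, 0, 0, 2, 0, -2], [-1, 0, -1, 0, 2, 0], [0, -1, 0, -1, 0, 2]].
The roots have two lengths (squared-length ratio 2:1); the short ones are alpha_{1,2,3,5,6}. The associated Dynkin diagram is a chain of 6 nodes with a double edge at one end; the terminal node there is the unique long simple root (C_6), so the type is C_6 (the algebra sp(12)).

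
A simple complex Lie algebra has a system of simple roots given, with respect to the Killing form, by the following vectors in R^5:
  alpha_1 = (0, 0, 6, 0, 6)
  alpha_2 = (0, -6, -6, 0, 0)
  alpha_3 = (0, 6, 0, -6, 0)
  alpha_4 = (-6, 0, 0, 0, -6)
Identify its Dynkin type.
type A_4

Compute the Cartan integers a_ij = 2(alpha_i, alpha_j)/(alpha_j, alpha_j); the resulting 4x4 Cartan matrix is
[[2, -1, 0, -1], [-1, 2, -1, 0], [0, -1, 2, 0], [-1, 0, 0, 2]].
All simple roots have the same length, so the diagram is simply laced. The associated Dynkin diagram is a chain of 4 nodes with single edges (A_4), so the type is A_4 (the algebra sl(5)).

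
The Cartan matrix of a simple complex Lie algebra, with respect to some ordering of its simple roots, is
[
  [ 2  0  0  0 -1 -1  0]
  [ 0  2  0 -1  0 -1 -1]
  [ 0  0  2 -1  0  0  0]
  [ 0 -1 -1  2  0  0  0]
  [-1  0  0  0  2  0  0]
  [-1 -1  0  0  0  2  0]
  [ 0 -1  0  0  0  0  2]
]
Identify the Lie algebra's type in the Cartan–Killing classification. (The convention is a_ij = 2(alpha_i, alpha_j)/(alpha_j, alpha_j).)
E7

The matrix has rank 7 with 2's on the diagonal. Reading the off-diagonal entries as Dynkin edges (a single edge where a_ij = a_ji = -1; a double or triple edge where a_ij * a_ji = 2 or 3), the diagram is a chain of 6 nodes with one extra node attached to the third node from one end (E_7). One simple-root ordering that puts it in standard form is (alpha_3, alpha_7, alpha_4, alpha_2, alpha_6, alpha_1, alpha_5). So the algebra is type E_7.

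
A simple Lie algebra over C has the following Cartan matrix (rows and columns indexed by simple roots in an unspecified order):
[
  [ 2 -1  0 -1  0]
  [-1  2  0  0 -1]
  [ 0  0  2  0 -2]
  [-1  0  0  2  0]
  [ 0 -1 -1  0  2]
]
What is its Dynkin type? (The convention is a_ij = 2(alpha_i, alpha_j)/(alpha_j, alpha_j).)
The matrix has rank 5 with 2's on the diagonal. Reading the off-diagonal entries as Dynkin edges (a single edge where a_ij = a_ji = -1; a double or triple edge where a_ij * a_ji = 2 or 3), the diagram is a chain of 5 nodes with a double edge at one end; the terminal node there is the unique long simple root (C_5). One simple-root ordering that puts it in standard form is (alpha_4, alpha_1, alpha_2, alpha_5, alpha_3). So the algebra is type C_5, i.e. sp(10).

type C_5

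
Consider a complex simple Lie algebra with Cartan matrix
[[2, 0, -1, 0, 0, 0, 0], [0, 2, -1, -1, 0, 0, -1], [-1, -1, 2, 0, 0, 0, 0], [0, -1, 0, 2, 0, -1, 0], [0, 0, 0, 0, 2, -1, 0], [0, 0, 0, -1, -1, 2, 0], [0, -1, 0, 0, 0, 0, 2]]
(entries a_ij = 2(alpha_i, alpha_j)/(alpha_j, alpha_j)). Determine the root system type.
E7

The matrix has rank 7 with 2's on the diagonal. Reading the off-diagonal entries as Dynkin edges (a single edge where a_ij = a_ji = -1; a double or triple edge where a_ij * a_ji = 2 or 3), the diagram is a chain of 6 nodes with one extra node attached to the third node from one end (E_7). One simple-root ordering that puts it in standard form is (alpha_1, alpha_7, alpha_3, alpha_2, alpha_4, alpha_6, alpha_5). So the algebra is type E_7.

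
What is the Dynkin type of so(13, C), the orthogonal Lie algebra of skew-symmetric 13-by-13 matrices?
This is so(13) with 13 odd, which has dimension 13(13-1)/2 = 78 and rank (13-1)/2 = 6. In the classification of classical Lie algebras, the orthogonal algebra so(2n+1) in an odd number of variables has type B_n; here n = 6, so the Dynkin diagram is a chain of 6 nodes with a double edge at one end; the terminal node there is the unique short simple root (B_6). Hence the type is B_6.

type B_6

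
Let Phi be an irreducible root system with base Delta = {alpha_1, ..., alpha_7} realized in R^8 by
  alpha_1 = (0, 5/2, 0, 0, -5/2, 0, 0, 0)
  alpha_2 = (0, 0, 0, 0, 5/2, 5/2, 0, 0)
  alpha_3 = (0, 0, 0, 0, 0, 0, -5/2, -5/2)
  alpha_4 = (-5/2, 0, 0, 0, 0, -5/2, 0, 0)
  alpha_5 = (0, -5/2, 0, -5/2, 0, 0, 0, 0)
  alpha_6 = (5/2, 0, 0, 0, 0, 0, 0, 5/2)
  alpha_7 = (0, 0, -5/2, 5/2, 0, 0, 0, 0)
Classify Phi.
Compute the Cartan integers a_ij = 2(alpha_i, alpha_j)/(alpha_j, alpha_j); the resulting 7x7 Cartan matrix is
[[2, -1, 0, 0, -1, 0, 0], [-1, 2, 0, -1, 0, 0, 0], [0, 0, 2, 0, 0, -1, 0], [0, -1, 0, 2, 0, -1, 0], [-1, 0, 0, 0, 2, 0, -1], [0, 0, -1, -1, 0, 2, 0], [0, 0, 0, 0, -1, 0, 2]].
All simple roots have the same length, so the diagram is simply laced. The associated Dynkin diagram is a chain of 7 nodes with single edges (A_7), so the type is A_7 (the algebra sl(8)).

A_7 (sl(8))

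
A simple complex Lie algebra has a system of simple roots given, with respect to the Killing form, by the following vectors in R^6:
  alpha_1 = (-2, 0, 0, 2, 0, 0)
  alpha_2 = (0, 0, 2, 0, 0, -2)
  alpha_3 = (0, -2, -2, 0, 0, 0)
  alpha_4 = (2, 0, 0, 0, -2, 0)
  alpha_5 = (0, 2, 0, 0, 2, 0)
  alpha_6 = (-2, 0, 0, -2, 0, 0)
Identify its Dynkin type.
type D_6

Compute the Cartan integers a_ij = 2(alpha_i, alpha_j)/(alpha_j, alpha_j); the resulting 6x6 Cartan matrix is
[[2, 0, 0, -1, 0, 0], [0, 2, -1, 0, 0, 0], [0, -1, 2, 0, -1, 0], [-1, 0, 0, 2, -1, -1], [0, 0, -1, -1, 2, 0], [0, 0, 0, -1, 0, 2]].
All simple roots have the same length, so the diagram is simply laced. The associated Dynkin diagram is a chain of 4 nodes with a fork of two nodes at one end (D_6), so the type is D_6 (the algebra so(12)).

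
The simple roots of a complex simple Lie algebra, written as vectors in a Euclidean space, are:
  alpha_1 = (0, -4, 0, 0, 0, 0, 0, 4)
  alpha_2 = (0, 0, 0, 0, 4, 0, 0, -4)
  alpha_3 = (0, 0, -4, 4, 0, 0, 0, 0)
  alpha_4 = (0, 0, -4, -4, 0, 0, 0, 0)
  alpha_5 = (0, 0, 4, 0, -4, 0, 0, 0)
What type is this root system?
Compute the Cartan integers a_ij = 2(alpha_i, alpha_j)/(alpha_j, alpha_j); the resulting 5x5 Cartan matrix is
[[2, -1, 0, 0, 0], [-1, 2, 0, 0, -1], [0, 0, 2, 0, -1], [0, 0, 0, 2, -1], [0, -1, -1, -1, 2]].
All simple roots have the same length, so the diagram is simply laced. The associated Dynkin diagram is a chain of 3 nodes with a fork of two nodes at one end (D_5), so the type is D_5 (the algebra so(10)).

D5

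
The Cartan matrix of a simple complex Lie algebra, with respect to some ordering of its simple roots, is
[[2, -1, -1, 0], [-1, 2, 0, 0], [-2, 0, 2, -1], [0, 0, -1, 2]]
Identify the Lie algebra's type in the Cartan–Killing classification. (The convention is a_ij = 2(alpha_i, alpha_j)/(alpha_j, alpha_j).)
F_4

The matrix has rank 4 with 2's on the diagonal. Reading the off-diagonal entries as Dynkin edges (a single edge where a_ij = a_ji = -1; a double or triple edge where a_ij * a_ji = 2 or 3), the diagram is a chain of 4 nodes with a double edge between the middle two (F_4). One simple-root ordering that puts it in standard form is (alpha_4, alpha_3, alpha_1, alpha_2). So the algebra is type F_4.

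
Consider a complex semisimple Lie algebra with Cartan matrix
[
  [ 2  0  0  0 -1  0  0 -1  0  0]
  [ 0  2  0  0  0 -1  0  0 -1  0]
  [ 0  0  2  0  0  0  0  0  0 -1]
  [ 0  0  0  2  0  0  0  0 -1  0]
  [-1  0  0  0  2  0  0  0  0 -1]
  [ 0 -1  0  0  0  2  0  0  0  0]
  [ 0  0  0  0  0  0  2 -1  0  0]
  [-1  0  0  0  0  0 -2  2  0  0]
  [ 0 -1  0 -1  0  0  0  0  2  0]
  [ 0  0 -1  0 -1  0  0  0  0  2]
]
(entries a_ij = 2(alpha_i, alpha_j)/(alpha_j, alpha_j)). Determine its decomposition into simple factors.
type A_4 + type B_6

The diagram associated to this matrix has two connected components: the simple roots {alpha_2, alpha_4, alpha_6, alpha_9} form a chain of 4 nodes with single edges (A_4), and {alpha_1, alpha_3, alpha_5, alpha_7, alpha_8, alpha_10} form a chain of 6 nodes with a double edge at one end; the terminal node there is the unique short simple root (B_6). A semisimple Lie algebra decomposes uniquely as the direct sum of simple ideals, one per connected component of its Dynkin diagram, so g ≅ A_4 ⊕ B_6 (dimension 24 + 78 = 102).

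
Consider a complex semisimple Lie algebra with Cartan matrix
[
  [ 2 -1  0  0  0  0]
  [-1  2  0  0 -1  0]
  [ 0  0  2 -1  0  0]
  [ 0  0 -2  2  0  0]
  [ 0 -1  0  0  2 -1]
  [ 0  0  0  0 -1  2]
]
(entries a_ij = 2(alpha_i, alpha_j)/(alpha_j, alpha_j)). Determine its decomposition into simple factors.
The diagram associated to this matrix has two connected components: the simple roots {alpha_1, alpha_2, alpha_5, alpha_6} form a chain of 4 nodes with single edges (A_4), and {alpha_3, alpha_4} form a chain of 2 nodes with a double edge at one end; the terminal node there is the unique short simple root (B_2). A semisimple Lie algebra decomposes uniquely as the direct sum of simple ideals, one per connected component of its Dynkin diagram, so g ≅ A_4 ⊕ B_2 (dimension 24 + 10 = 34).

type A_4 ⊕ type B_2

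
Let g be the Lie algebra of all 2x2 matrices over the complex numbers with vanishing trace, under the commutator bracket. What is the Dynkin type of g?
This is sl(2), which has dimension 2^2 - 1 = 3 and rank 2 - 1 = 1 (a Cartan subalgebra is the diagonal traceless matrices). In the classification of classical Lie algebras, the special linear algebra sl(n+1) has type A_n; here n = 1, so the Dynkin diagram is a chain of 1 nodes with single edges (A_1). Hence the type is A_1.

A1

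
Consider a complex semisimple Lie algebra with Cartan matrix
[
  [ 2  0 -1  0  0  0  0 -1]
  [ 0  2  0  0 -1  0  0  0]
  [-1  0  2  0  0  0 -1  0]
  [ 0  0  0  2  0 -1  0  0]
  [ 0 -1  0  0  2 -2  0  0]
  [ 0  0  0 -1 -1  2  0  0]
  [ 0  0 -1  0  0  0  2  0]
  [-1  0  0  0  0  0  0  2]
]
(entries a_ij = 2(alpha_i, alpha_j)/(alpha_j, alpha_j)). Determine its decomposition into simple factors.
A_4 + F_4

The diagram associated to this matrix has two connected components: the simple roots {alpha_1, alpha_3, alpha_7, alpha_8} form a chain of 4 nodes with single edges (A_4), and {alpha_2, alpha_4, alpha_5, alpha_6} form a chain of 4 nodes with a double edge between the middle two (F_4). A semisimple Lie algebra decomposes uniquely as the direct sum of simple ideals, one per connected component of its Dynkin diagram, so g ≅ A_4 ⊕ F_4 (dimension 24 + 52 = 76).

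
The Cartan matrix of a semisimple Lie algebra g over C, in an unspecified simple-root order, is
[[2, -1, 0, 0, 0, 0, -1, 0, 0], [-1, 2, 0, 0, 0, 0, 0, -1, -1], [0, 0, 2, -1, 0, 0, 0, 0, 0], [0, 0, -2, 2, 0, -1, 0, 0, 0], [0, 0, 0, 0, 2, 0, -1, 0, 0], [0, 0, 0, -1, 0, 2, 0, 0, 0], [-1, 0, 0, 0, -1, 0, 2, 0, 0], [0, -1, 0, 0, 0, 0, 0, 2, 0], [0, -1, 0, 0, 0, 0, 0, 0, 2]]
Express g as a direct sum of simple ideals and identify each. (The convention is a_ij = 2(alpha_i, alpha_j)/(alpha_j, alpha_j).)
The diagram associated to this matrix has two connected components: the simple roots {alpha_3, alpha_4, alpha_6} form a chain of 3 nodes with a double edge at one end; the terminal node there is the unique short simple root (B_3), and {alpha_1, alpha_2, alpha_5, alpha_7, alpha_8, alpha_9} form a chain of 4 nodes with a fork of two nodes at one end (D_6). A semisimple Lie algebra decomposes uniquely as the direct sum of simple ideals, one per connected component of its Dynkin diagram, so g ≅ B_3 ⊕ D_6 (dimension 21 + 66 = 87).

B3 + D6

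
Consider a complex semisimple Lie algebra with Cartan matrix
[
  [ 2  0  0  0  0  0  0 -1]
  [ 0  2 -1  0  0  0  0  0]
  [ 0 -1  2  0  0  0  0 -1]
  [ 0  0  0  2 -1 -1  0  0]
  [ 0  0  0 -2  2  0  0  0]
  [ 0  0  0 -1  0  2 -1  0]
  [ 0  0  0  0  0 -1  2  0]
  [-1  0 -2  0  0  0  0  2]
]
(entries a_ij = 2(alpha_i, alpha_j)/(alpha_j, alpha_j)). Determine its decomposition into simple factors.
The diagram associated to this matrix has two connected components: the simple roots {alpha_4, alpha_5, alpha_6, alpha_7} form a chain of 4 nodes with a double edge at one end; the terminal node there is the unique long simple root (C_4), and {alpha_1, alpha_2, alpha_3, alpha_8} form a chain of 4 nodes with a double edge between the middle two (F_4). A semisimple Lie algebra decomposes uniquely as the direct sum of simple ideals, one per connected component of its Dynkin diagram, so g ≅ C_4 ⊕ F_4 (dimension 36 + 52 = 88).

type C_4 ⊕ type F_4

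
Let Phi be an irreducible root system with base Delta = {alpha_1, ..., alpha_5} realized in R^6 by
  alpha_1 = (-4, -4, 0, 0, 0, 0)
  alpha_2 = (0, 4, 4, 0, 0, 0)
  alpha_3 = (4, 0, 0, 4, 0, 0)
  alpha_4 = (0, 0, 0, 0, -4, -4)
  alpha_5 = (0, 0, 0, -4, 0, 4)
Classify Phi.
A5

Compute the Cartan integers a_ij = 2(alpha_i, alpha_j)/(alpha_j, alpha_j); the resulting 5x5 Cartan matrix is
[[2, -1, -1, 0, 0], [-1, 2, 0, 0, 0], [-1, 0, 2, 0, -1], [0, 0, 0, 2, -1], [0, 0, -1, -1, 2]].
All simple roots have the same length, so the diagram is simply laced. The associated Dynkin diagram is a chain of 5 nodes with single edges (A_5), so the type is A_5 (the algebra sl(6)).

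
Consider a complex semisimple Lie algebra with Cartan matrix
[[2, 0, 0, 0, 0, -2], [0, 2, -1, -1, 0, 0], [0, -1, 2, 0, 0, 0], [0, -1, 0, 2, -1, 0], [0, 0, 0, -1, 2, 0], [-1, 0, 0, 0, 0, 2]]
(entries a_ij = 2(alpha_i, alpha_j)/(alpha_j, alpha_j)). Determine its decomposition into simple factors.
A_4 ⊕ B_2

The diagram associated to this matrix has two connected components: the simple roots {alpha_2, alpha_3, alpha_4, alpha_5} form a chain of 4 nodes with single edges (A_4), and {alpha_1, alpha_6} form a chain of 2 nodes with a double edge at one end; the terminal node there is the unique short simple root (B_2). A semisimple Lie algebra decomposes uniquely as the direct sum of simple ideals, one per connected component of its Dynkin diagram, so g ≅ A_4 ⊕ B_2 (dimension 24 + 10 = 34).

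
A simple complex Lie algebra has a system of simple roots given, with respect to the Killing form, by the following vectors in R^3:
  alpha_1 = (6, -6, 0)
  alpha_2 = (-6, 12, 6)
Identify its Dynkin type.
type G_2

Compute the Cartan integers a_ij = 2(alpha_i, alpha_j)/(alpha_j, alpha_j); the resulting 2x2 Cartan matrix is
[[2, -1], [-3, 2]].
The roots have two lengths (squared-length ratio 3:1); the short ones are alpha_{1}. The associated Dynkin diagram is two nodes joined by a triple edge (G_2), so the type is G_2.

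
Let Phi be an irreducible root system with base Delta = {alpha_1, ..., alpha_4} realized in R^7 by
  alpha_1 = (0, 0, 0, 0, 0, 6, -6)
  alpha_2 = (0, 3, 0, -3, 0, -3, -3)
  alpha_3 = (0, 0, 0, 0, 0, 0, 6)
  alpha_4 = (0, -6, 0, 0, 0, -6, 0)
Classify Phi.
F_4

Compute the Cartan integers a_ij = 2(alpha_i, alpha_j)/(alpha_j, alpha_j); the resulting 4x4 Cartan matrix is
[[2, 0, -2, -1], [0, 2, -1, 0], [-1, -1, 2, 0], [-1, 0, 0, 2]].
The roots have two lengths (squared-length ratio 2:1); the short ones are alpha_{2,3}. The associated Dynkin diagram is a chain of 4 nodes with a double edge between the middle two (F_4), so the type is F_4.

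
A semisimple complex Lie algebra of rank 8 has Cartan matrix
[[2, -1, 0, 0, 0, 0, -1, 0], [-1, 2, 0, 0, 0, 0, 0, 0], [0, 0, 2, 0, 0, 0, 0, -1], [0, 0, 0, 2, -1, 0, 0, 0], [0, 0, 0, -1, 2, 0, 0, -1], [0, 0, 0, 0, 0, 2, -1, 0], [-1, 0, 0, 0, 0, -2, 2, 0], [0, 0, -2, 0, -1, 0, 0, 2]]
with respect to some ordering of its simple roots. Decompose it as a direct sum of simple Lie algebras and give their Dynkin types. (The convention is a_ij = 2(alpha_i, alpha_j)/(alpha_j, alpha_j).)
type B_4 ⊕ type B_4

The diagram associated to this matrix has two connected components: the simple roots {alpha_3, alpha_4, alpha_5, alpha_8} form a chain of 4 nodes with a double edge at one end; the terminal node there is the unique short simple root (B_4), and {alpha_1, alpha_2, alpha_6, alpha_7} form a chain of 4 nodes with a double edge at one end; the terminal node there is the unique short simple root (B_4). A semisimple Lie algebra decomposes uniquely as the direct sum of simple ideals, one per connected component of its Dynkin diagram, so g ≅ B_4 ⊕ B_4 (dimension 36 + 36 = 72).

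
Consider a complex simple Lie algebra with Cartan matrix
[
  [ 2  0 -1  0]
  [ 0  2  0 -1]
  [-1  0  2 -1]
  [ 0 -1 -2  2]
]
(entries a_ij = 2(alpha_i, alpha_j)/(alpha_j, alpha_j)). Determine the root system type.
type F_4

The matrix has rank 4 with 2's on the diagonal. Reading the off-diagonal entries as Dynkin edges (a single edge where a_ij = a_ji = -1; a double or triple edge where a_ij * a_ji = 2 or 3), the diagram is a chain of 4 nodes with a double edge between the middle two (F_4). One simple-root ordering that puts it in standard form is (alpha_2, alpha_4, alpha_3, alpha_1). So the algebra is type F_4.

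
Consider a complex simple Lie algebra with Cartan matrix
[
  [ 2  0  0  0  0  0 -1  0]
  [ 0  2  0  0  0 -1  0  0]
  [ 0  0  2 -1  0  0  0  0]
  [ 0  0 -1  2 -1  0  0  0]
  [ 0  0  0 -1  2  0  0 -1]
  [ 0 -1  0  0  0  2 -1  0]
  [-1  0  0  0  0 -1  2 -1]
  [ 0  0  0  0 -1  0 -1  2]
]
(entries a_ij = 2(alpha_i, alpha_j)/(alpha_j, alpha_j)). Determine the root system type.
E_8

The matrix has rank 8 with 2's on the diagonal. Reading the off-diagonal entries as Dynkin edges (a single edge where a_ij = a_ji = -1; a double or triple edge where a_ij * a_ji = 2 or 3), the diagram is a chain of 7 nodes with one extra node attached to the third node from one end (E_8). One simple-root ordering that puts it in standard form is (alpha_2, alpha_1, alpha_6, alpha_7, alpha_8, alpha_5, alpha_4, alpha_3). So the algebra is type E_8.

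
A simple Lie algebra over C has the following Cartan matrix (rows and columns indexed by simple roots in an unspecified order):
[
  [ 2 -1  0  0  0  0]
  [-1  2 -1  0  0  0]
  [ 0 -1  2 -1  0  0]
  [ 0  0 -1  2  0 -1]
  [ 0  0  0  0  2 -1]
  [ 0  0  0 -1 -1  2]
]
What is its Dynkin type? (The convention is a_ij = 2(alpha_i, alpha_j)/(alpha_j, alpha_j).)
The matrix has rank 6 with 2's on the diagonal. Reading the off-diagonal entries as Dynkin edges (a single edge where a_ij = a_ji = -1; a double or triple edge where a_ij * a_ji = 2 or 3), the diagram is a chain of 6 nodes with single edges (A_6). One simple-root ordering that puts it in standard form is (alpha_5, alpha_6, alpha_4, alpha_3, alpha_2, alpha_1). So the algebra is type A_6, i.e. sl(7).

A_6 (sl(7))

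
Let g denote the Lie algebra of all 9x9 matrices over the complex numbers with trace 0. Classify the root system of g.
This is sl(9), which has dimension 9^2 - 1 = 80 and rank 9 - 1 = 8 (a Cartan subalgebra is the diagonal traceless matrices). In the classification of classical Lie algebras, the special linear algebra sl(n+1) has type A_n; here n = 8, so the Dynkin diagram is a chain of 8 nodes with single edges (A_8). Hence the type is A_8.

A8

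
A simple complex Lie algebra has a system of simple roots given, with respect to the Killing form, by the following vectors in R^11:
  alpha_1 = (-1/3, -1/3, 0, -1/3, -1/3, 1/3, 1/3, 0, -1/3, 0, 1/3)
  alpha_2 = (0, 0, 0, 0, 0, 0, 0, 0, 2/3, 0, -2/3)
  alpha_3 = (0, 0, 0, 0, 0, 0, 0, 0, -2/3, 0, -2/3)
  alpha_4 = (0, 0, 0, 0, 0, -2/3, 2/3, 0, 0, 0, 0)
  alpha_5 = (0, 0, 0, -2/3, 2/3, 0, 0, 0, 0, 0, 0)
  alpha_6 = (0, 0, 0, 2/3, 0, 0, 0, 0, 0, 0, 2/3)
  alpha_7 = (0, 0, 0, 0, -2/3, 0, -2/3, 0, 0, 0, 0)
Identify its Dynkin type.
Compute the Cartan integers a_ij = 2(alpha_i, alpha_j)/(alpha_j, alpha_j); the resulting 7x7 Cartan matrix is
[[2, -1, 0, 0, 0, 0, 0], [-1, 2, 0, 0, 0, -1, 0], [0, 0, 2, 0, 0, -1, 0], [0, 0, 0, 2, 0, 0, -1], [0, 0, 0, 0, 2, -1, -1], [0, -1, -1, 0, -1, 2, 0], [0, 0, 0, -1, -1, 0, 2]].
All simple roots have the same length, so the diagram is simply laced. The associated Dynkin diagram is a chain of 6 nodes with one extra node attached to the third node from one end (E_7), so the type is E_7.

type E_7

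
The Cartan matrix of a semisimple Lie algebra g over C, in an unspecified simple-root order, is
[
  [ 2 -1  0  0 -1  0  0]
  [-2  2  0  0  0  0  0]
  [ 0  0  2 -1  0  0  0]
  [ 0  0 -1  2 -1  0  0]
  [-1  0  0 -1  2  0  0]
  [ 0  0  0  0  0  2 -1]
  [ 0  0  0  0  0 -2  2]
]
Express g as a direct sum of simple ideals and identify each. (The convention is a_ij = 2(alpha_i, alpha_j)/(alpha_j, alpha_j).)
The diagram associated to this matrix has two connected components: the simple roots {alpha_6, alpha_7} form a chain of 2 nodes with a double edge at one end; the terminal node there is the unique short simple root (B_2), and {alpha_1, alpha_2, alpha_3, alpha_4, alpha_5} form a chain of 5 nodes with a double edge at one end; the terminal node there is the unique long simple root (C_5). A semisimple Lie algebra decomposes uniquely as the direct sum of simple ideals, one per connected component of its Dynkin diagram, so g ≅ B_2 ⊕ C_5 (dimension 10 + 55 = 65).

B_2 ⊕ C_5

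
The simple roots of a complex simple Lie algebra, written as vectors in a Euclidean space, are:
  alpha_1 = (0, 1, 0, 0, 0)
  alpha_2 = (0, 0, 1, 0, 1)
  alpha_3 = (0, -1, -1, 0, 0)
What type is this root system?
type B_3

Compute the Cartan integers a_ij = 2(alpha_i, alpha_j)/(alpha_j, alpha_j); the resulting 3x3 Cartan matrix is
[[2, 0, -1], [0, 2, -1], [-2, -1, 2]].
The roots have two lengths (squared-length ratio 2:1); the short ones are alpha_{1}. The associated Dynkin diagram is a chain of 3 nodes with a double edge at one end; the terminal node there is the unique short simple root (B_3), so the type is B_3 (the algebra so(7)).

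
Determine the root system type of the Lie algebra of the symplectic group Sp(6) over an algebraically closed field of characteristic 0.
C_3

This is sp(6), which has dimension 6(6+1)/2 = 21 and rank 6/2 = 3. In the classification of classical Lie algebras, the symplectic algebra sp(2n) has type C_n; here n = 3, so the Dynkin diagram is a chain of 3 nodes with a double edge at one end; the terminal node there is the unique long simple root (C_3). Hence the type is C_3.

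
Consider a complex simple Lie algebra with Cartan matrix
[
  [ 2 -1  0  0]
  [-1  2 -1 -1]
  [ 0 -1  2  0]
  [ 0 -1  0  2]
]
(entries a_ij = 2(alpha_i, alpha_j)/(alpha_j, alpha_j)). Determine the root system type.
D_4 (so(8))

The matrix has rank 4 with 2's on the diagonal. Reading the off-diagonal entries as Dynkin edges (a single edge where a_ij = a_ji = -1; a double or triple edge where a_ij * a_ji = 2 or 3), the diagram is a chain of 2 nodes with a fork of two nodes at one end (D_4). One simple-root ordering that puts it in standard form is (alpha_4, alpha_2, alpha_1, alpha_3). So the algebra is type D_4, i.e. so(8).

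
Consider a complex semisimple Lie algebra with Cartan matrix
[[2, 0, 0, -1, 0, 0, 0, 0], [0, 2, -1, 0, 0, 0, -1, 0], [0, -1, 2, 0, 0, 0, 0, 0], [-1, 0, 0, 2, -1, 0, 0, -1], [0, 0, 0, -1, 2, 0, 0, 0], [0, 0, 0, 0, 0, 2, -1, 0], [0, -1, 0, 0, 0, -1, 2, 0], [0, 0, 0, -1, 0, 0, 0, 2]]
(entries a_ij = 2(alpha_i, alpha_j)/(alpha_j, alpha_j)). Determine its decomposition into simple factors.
A_4 (sl(5)) ⊕ D_4 (so(8))

The diagram associated to this matrix has two connected components: the simple roots {alpha_2, alpha_3, alpha_6, alpha_7} form a chain of 4 nodes with single edges (A_4), and {alpha_1, alpha_4, alpha_5, alpha_8} form a chain of 2 nodes with a fork of two nodes at one end (D_4). A semisimple Lie algebra decomposes uniquely as the direct sum of simple ideals, one per connected component of its Dynkin diagram, so g ≅ A_4 ⊕ D_4 (dimension 24 + 28 = 52).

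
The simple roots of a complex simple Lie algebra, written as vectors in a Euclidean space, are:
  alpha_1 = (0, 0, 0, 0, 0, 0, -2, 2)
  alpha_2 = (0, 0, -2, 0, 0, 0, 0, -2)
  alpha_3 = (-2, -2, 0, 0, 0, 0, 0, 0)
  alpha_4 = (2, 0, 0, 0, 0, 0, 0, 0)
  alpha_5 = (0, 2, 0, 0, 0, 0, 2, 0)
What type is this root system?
B5

Compute the Cartan integers a_ij = 2(alpha_i, alpha_j)/(alpha_j, alpha_j); the resulting 5x5 Cartan matrix is
[[2, -1, 0, 0, -1], [-1, 2, 0, 0, 0], [0, 0, 2, -2, -1], [0, 0, -1, 2, 0], [-1, 0, -1, 0, 2]].
The roots have two lengths (squared-length ratio 2:1); the short ones are alpha_{4}. The associated Dynkin diagram is a chain of 5 nodes with a double edge at one end; the terminal node there is the unique short simple root (B_5), so the type is B_5 (the algebra so(11)).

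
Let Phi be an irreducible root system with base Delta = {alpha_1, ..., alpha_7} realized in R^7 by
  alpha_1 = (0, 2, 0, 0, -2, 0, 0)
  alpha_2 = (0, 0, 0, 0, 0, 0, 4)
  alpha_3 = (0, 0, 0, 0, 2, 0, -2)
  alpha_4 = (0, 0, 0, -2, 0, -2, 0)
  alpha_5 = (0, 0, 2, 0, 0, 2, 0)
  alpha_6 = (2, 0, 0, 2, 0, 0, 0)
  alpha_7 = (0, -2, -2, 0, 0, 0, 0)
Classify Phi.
Compute the Cartan integers a_ij = 2(alpha_i, alpha_j)/(alpha_j, alpha_j); the resulting 7x7 Cartan matrix is
[[2, 0, -1, 0, 0, 0, -1], [0, 2, -2, 0, 0, 0, 0], [-1, -1, 2, 0, 0, 0, 0], [0, 0, 0, 2, -1, -1, 0], [0, 0, 0, -1, 2, 0, -1], [0, 0, 0, -1, 0, 2, 0], [-1, 0, 0, 0, -1, 0, 2]].
The roots have two lengths (squared-length ratio 2:1); the short ones are alpha_{1,3,4,5,6,7}. The associated Dynkin diagram is a chain of 7 nodes with a double edge at one end; the terminal node there is the unique long simple root (C_7), so the type is C_7 (the algebra sp(14)).

type C_7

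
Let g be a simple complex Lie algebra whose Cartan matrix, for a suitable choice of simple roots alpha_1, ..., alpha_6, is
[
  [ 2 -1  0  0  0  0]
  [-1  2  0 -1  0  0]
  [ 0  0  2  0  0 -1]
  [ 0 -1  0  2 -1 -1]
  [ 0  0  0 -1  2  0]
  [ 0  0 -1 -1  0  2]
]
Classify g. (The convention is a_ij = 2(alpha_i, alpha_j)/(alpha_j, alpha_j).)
type E_6

The matrix has rank 6 with 2's on the diagonal. Reading the off-diagonal entries as Dynkin edges (a single edge where a_ij = a_ji = -1; a double or triple edge where a_ij * a_ji = 2 or 3), the diagram is a chain of 5 nodes with one extra node attached to the third node from one end (E_6). One simple-root ordering that puts it in standard form is (alpha_1, alpha_5, alpha_2, alpha_4, alpha_6, alpha_3). So the algebra is type E_6.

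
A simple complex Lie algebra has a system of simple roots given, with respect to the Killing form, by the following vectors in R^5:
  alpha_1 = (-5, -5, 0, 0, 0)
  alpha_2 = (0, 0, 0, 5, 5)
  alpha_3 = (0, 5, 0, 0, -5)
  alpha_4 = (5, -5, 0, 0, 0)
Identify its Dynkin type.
type D_4

Compute the Cartan integers a_ij = 2(alpha_i, alpha_j)/(alpha_j, alpha_j); the resulting 4x4 Cartan matrix is
[[2, 0, -1, 0], [0, 2, -1, 0], [-1, -1, 2, -1], [0, 0, -1, 2]].
All simple roots have the same length, so the diagram is simply laced. The associated Dynkin diagram is a chain of 2 nodes with a fork of two nodes at one end (D_4), so the type is D_4 (the algebra so(8)).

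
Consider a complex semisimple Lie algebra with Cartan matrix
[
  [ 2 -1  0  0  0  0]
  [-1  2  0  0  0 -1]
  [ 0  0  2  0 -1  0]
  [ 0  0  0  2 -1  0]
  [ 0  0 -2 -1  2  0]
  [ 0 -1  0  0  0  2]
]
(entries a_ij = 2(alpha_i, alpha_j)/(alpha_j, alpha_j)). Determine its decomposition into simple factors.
A_3 ⊕ B_3

The diagram associated to this matrix has two connected components: the simple roots {alpha_1, alpha_2, alpha_6} form a chain of 3 nodes with single edges (A_3), and {alpha_3, alpha_4, alpha_5} form a chain of 3 nodes with a double edge at one end; the terminal node there is the unique short simple root (B_3). A semisimple Lie algebra decomposes uniquely as the direct sum of simple ideals, one per connected component of its Dynkin diagram, so g ≅ A_3 ⊕ B_3 (dimension 15 + 21 = 36).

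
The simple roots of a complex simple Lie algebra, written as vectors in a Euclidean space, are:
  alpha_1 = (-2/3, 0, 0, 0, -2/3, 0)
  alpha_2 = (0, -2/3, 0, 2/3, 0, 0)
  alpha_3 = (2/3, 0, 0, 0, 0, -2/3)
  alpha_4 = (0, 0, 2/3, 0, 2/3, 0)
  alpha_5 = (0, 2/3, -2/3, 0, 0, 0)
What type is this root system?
type A_5

Compute the Cartan integers a_ij = 2(alpha_i, alpha_j)/(alpha_j, alpha_j); the resulting 5x5 Cartan matrix is
[[2, 0, -1, -1, 0], [0, 2, 0, 0, -1], [-1, 0, 2, 0, 0], [-1, 0, 0, 2, -1], [0, -1, 0, -1, 2]].
All simple roots have the same length, so the diagram is simply laced. The associated Dynkin diagram is a chain of 5 nodes with single edges (A_5), so the type is A_5 (the algebra sl(6)).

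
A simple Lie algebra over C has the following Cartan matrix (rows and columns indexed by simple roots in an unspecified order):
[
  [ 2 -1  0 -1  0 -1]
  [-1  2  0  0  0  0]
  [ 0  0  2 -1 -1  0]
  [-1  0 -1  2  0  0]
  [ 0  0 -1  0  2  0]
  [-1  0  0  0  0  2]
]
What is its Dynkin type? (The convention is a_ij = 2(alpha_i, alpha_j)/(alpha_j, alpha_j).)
type D_6

The matrix has rank 6 with 2's on the diagonal. Reading the off-diagonal entries as Dynkin edges (a single edge where a_ij = a_ji = -1; a double or triple edge where a_ij * a_ji = 2 or 3), the diagram is a chain of 4 nodes with a fork of two nodes at one end (D_6). One simple-root ordering that puts it in standard form is (alpha_5, alpha_3, alpha_4, alpha_1, alpha_6, alpha_2). So the algebra is type D_6, i.e. so(12).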